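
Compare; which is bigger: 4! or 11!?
11!

Explanation: 4!=24, 11!=39,916,800. 11! > 4!.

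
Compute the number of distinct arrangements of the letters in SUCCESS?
Word has 7 letters (S=3, U=1, C=2, E=1). Arrangements: 7!/Π(k!) = 420.

Answer: 420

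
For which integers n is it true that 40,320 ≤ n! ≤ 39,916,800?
8, 9, 10, 11

n! is strictly increasing; 8! = 40,320 and 11! = 39,916,800, so valid n = 8, 9, 10, 11.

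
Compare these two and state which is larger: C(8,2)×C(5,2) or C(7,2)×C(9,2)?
C(7,2)×C(9,2)

Reasoning: C(8,2)×C(5,2)=280, C(7,2)×C(9,2)=756.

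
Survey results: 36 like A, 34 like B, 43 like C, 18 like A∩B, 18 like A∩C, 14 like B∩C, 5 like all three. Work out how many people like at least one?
|A∪B∪C| = 36+34+43-18-18-14+5 = 68.
Final answer: 68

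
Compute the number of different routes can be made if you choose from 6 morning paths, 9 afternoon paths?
54

By the multiplication principle: 6 × 9 = 54.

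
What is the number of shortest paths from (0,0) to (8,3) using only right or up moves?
165

Working:
Choose 8 rights from 11 moves: C(11,8) = 165.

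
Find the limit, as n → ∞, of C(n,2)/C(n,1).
C(n,2)/C(n,1) = (n-1)/2 → ∞ as n → ∞.
Final answer: ∞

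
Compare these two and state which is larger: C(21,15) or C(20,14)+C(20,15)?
Equal

Working:
By Pascal's identity: C(21,15) = C(20,14)+C(20,15) = 54,264. Equal.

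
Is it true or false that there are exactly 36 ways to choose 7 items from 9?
True

Working:
C(9,7) = 36.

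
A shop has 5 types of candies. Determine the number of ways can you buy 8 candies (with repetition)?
Stars and bars: C(8+5-1, 8) = C(12, 8) = 495.

Answer: 495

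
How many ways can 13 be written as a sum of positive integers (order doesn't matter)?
101

Working:
Pentagonal recurrence p(n) = p(n−1) + p(n−2) − p(n−5) − p(n−7) + …: p(13) = p(12) + p(11) − p(8) − p(6) + p(1) = 77 + 56 − 22 − 11 + 1 = 101.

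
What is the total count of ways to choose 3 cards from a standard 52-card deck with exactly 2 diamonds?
3,042
13 diamonds and 39 non-diamonds: C(13,2) × C(39,1) = 78 × 39 = 3,042.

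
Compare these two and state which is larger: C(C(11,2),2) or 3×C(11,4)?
C(C(11,2),2)

Reasoning: C(C(11,2),2)=1,485, 3×C(11,4)=990.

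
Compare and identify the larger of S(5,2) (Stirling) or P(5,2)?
P(5,2)

Working:
S(5,2) = 2·S(4,2) + S(4,1) = 2·7 + 1 = 15; P(5,2) = 20.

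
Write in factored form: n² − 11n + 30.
(n − 5)(n − 6)

Reasoning: Seek roots whose sum is 11 and product is 30: (5, 6). So n² − 11n + 30 = (n − 5)(n − 6).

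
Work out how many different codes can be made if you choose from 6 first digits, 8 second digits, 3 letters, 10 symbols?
1,440

Solution: By the multiplication principle: 6 × 8 × 3 × 10 = 1,440.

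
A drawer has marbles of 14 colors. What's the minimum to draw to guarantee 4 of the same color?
43

Worst case: 3 of each = 42. One more: 43.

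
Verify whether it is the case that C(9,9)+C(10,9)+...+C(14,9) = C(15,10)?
True

Solution: Hockey stick identity gives Σ = C(15,10) = 3,003; RHS C(15,10) = 3,003.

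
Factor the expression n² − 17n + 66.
(n − 6)(n − 11)
Seek roots whose sum is 17 and product is 66: (6, 11). So n² − 17n + 66 = (n − 6)(n − 11).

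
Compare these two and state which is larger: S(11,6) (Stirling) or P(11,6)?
P(11,6)

Reasoning: S(11,6) = 6·S(10,6) + S(10,5) = 6·22,827 + 42,525 = 179,487; P(11,6) = 332,640.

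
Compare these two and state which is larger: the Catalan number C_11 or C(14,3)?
C_11

Reasoning: C_11 = C(22,11)/(11+1) = 705,432/12 = 58,786; C(14,3) = 364.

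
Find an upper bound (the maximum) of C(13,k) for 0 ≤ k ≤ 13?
1,716

Reasoning: Maximum at k = 6 or k = 7: C(13,6) = 1,716.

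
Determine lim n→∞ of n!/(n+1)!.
0

Explanation: n!/(n+1)! = 1/[(n+1)] → 0 as n → ∞.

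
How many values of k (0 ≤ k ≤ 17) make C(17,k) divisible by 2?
14

Checking C(17,k) mod 2 for k = 0..17: divisible at k = 2, 3, 4, 5, 6, 7, 8, 9, 10, 11, 12, 13, 14, 15. That's 14 values.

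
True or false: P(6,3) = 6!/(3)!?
True

Explanation: Permutation formula P(n,k) = n!/(n-k)!: 6!/3! = 720/6 = 120 = P(6,3). The statement holds.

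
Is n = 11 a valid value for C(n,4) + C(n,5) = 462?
No
C(11,4) + C(11,5) = 330 + 462 = 792, which does not equal 462.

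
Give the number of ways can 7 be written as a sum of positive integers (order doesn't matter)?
Pentagonal recurrence p(n) = p(n−1) + p(n−2) − p(n−5) − p(n−7) + …: p(7) = p(6) + p(5) − p(2) − p(0) = 11 + 7 − 2 − 1 = 15.
Final answer: 15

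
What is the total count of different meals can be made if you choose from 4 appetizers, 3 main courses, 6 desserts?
72
By the multiplication principle: 4 × 3 × 6 = 72.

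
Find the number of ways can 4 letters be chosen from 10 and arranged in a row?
P(10,4) = 10!/(10-4)! = 5,040.

Answer: 5,040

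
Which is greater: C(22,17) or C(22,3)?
C(22,17)

C(22,17)=26,334, C(22,3)=1,540.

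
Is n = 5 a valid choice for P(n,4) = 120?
Yes

Solution: P(5,4) = 5·4·3·2 = 120, which equals 120.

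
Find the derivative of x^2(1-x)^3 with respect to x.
2x^1(1-x)^3 - 3x^2(1-x)^2

Working:
Product rule: 2x^{1}(1-x)^{3} + x^2·(-3)(1-x)^{2}.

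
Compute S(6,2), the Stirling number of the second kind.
31

Explanation: Using the Stirling recurrence: S(n,k) = k·S(n-1,k) + S(n-1,k-1)
S(6,2) = 2·S(5,2) + S(5,1)
         = 2·15 + 1
         = 30 + 1
         = 31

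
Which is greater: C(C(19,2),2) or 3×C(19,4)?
C(C(19,2),2)
C(C(19,2),2)=14,535, 3×C(19,4)=11,628.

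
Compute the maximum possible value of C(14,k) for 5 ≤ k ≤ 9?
3,432

Solution: C(14,k) is maximised at the centre of the row: C(14,7) = 3,432.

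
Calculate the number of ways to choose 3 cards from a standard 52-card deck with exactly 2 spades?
3,042

Explanation: 13 spades and 39 non-spades: C(13,2) × C(39,1) = 78 × 39 = 3,042.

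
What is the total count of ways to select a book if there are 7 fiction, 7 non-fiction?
14

Reasoning: By the addition principle: 7 + 7 = 14.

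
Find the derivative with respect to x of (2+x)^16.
16(2+x)^15

Working:
Using the power rule: d/dx (2+x)^16 = 16(2+x)^{15}.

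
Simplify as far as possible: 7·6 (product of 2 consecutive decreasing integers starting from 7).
42
This is P(7,2) = 7!/(5)! = 42.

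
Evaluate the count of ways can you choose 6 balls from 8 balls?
28

Working:
C(8,6) = 8! / (6! × (8-6)!)
         = 8! / (6! × 2!)
         = 28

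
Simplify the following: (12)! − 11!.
(12)! − 11! = (12)·11! − 11! = (12−1)·11! = 11·11! = 439,084,800.
Final answer: 439,084,800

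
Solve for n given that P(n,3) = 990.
11

P(n,3) = n(n−1)(n−2) is increasing in n; n(n−1)(n−2) ≈ (n−1)^3 = 990 gives n ≈ 11.0. Check: P(9,3) = 504, P(10,3) = 720, P(11,3) = 990 ✓. So n = 11.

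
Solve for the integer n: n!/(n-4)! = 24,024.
n!/(n-4)! = n×(n-1)×(n-2)×(n-3), a product of 4 consecutive integers ≈ (n−1.5)^4. 24,024^(1/4) + 1.5 ≈ 13.9; check n = 14: 14×13×12×11 = 24,024 ✓. So n = 14.

Answer: 14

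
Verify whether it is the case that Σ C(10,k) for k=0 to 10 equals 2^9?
False

Solution: Binomial theorem: Σ C(10,k) = (1+1)^10 = 2^10 = 1,024; RHS 2^9 = 512.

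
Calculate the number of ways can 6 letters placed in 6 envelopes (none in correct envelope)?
265

Solution: Using D(n) = (n-1)[D(n-1) + D(n-2)]:
D(6) = (6-1) × [D(5) + D(4)]
      = 5 × [44 + 9]
      = 5 × 53
      = 265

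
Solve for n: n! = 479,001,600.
12

Working:
n! is strictly increasing. 10! = 3,628,800, 11! = 39,916,800, 12! = 479,001,600 ✓. So n = 12.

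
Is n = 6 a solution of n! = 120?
No
6! = 6·5! = 6·120 = 720, which does not equal 120.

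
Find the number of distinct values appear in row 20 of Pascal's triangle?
11

Reasoning: Row 20 has entries C(20,0)..C(20,20); by symmetry C(20,k)=C(20,20-k), giving 11 distinct values.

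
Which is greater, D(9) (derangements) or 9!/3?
D(9)
D(9) = (9-1)·[D(8) + D(7)] = 8·[14,833 + 1,854] = 133,496; 9!/3 = 362,880/3 = 120,960.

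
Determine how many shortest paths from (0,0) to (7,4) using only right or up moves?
330

Working:
Choose 7 rights from 11 moves: C(11,7) = 330.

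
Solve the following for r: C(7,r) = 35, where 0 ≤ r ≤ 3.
C(7,r) is increasing for 0 ≤ r ≤ 3. Stepping up (C(7,r+1) = C(7,r)·(7−r)/(r+1)): C(7,1) = 7, C(7,2) = 21, C(7,3) = 35 ✓. So r = 3.

Answer: 3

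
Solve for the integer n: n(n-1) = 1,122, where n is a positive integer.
34

n² − n − 1,122 = 0, so n = (1 ± √(1 + 4·1,122))/2 = (1 ± √4,489)/2 = (1 ± 67)/2, i.e. n = 34 or n = -33. Taking the positive root, n = 34 (check: 34×33 = 1,122).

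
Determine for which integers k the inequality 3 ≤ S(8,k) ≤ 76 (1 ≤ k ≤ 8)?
7

Solution: S(8,1)=1; S(8,2)=127; S(8,3)=966; S(8,4)=1,701; S(8,5)=1,050; S(8,6)=266; S(8,7)=28; S(8,8)=1. So valid k = 7.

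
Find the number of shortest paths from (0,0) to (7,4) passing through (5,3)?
To (5,3): C(8,5)=56. From there: C(3,2)=3. Total: 168.
Final answer: 168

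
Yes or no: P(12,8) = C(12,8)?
No

Solution: P(12,8) = 19,958,400 but C(12,8) = 495; they differ by a factor of 8! = 40320, so the statement does not hold.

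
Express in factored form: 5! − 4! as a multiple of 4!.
4 × 4! = 96

Reasoning: 5! − 4! = 5·4! − 4! = (5 − 1)·4! = 4 × 4! = 96.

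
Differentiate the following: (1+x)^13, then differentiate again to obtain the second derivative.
156(1+x)^11

Solution: First derivative: 13(1+x)^{12}. Second derivative: 13·12·(1+x)^{11} = 156(1+x)^{11}.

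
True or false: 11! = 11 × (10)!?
By definition n! = n × (n-1)!, so 11! = 11 × 10!.
Final answer: True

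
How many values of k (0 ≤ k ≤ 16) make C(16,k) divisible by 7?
8
Checking C(16,k) mod 7 for k = 0..16: divisible at k = 3, 4, 5, 6, 10, 11, 12, 13. That's 8 values.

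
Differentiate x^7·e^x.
(7x^6 + x^7)e^x

Product rule: d/dx[x^7]·e^x + x^7·d/dx[e^x] = 7x^{6}e^x + x^7e^x.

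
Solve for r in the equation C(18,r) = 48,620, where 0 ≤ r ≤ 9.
9

Solution: C(18,r) is increasing for 0 ≤ r ≤ 9. Stepping up (C(18,r+1) = C(18,r)·(18−r)/(r+1)): C(18,1) = 18, C(18,2) = 153, C(18,3) = 816, C(18,4) = 3,060, C(18,5) = 8,568, C(18,6) = 18,564, C(18,7) = 31,824, C(18,8) = 43,758, C(18,9) = 48,620 ✓. So r = 9.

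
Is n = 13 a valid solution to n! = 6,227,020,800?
Yes
13! = 13·12! = 13·479,001,600 = 6,227,020,800, which equals 6,227,020,800.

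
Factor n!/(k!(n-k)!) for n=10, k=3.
C(10,3) = 120

Working:
This is the binomial coefficient C(10,3) = 120.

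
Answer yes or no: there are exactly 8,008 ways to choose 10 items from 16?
Yes
C(16,10) = 8,008.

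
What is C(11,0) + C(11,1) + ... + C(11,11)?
2,048

Sum of binomial coefficients = 2^11 = 2,048.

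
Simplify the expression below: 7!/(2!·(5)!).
21

Reasoning: This is C(7,2) = 21.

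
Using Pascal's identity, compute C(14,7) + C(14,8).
6,435

Working:
C(14,7) + C(14,8) = C(15,8) = 6,435.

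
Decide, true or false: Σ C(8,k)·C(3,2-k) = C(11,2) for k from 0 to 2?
Vandermonde's identity gives C(11,2) = 55; RHS C(11,2) = 55.
Final answer: True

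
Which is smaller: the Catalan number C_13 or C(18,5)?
C(18,5)

Reasoning: C_13 = C(26,13)/(13+1) = 10,400,600/14 = 742,900; C(18,5) = 8,568.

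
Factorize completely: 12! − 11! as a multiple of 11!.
11 × 11! = 439,084,800

12! − 11! = 12·11! − 11! = (12 − 1)·11! = 11 × 11! = 439,084,800.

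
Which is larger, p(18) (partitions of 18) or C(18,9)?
C(18,9)

Working:
Pentagonal recurrence p(n) = p(n−1) + p(n−2) − p(n−5) − p(n−7) + …: p(18) = p(17) + p(16) − p(13) − p(11) + p(6) + p(3) = 297 + 231 − 101 − 56 + 11 + 3 = 385; C(18,9) = 48,620.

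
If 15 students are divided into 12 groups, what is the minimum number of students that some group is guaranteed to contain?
2

Reasoning: Pigeonhole: ⌈15/12⌉ = 2.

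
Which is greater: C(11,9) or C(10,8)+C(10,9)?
By Pascal's identity: C(11,9) = C(10,8)+C(10,9) = 55. Equal.

Answer: Equal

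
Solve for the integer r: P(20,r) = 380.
P(20,r) = 20·19·…·(20−r+1), a product of r factors. Multiplying down from 20: 20 = 20; 20·19 = 380 ✓ (2 factors). So r = 2.
Final answer: 2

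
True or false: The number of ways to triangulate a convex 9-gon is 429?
Triangulations of a convex 9-gon are counted by the Catalan number C_7: C_7 = C(14,7)/(7+1) = 3,432/8 = 429.
Final answer: True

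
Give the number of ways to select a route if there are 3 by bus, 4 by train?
7

Working:
By the addition principle: 3 + 4 = 7.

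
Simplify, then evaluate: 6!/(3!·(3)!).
20
This is C(6,3) = 20.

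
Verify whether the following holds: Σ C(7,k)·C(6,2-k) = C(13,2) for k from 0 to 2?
True

Explanation: Vandermonde's identity gives C(13,2) = 78; RHS C(13,2) = 78.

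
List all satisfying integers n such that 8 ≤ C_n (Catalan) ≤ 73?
C_3=5; C_4=14; C_5=42; C_6=132. So valid n = 4, 5.

Answer: 4, 5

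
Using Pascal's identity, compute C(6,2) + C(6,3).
35
C(6,2) + C(6,3) = C(7,3) = 35.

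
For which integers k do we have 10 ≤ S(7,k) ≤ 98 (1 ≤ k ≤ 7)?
S(7,1)=1; S(7,2)=63; S(7,3)=301; S(7,4)=350; S(7,5)=140; S(7,6)=21; S(7,7)=1. So valid k = 2, 6.

Answer: 2, 6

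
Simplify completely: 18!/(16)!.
306

Working:
This equals 18×17 = 306.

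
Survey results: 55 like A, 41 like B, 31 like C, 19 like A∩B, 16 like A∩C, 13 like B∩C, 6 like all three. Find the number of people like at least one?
|A∪B∪C| = 55+41+31-19-16-13+6 = 85.
Final answer: 85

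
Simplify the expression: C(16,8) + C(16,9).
24,310
By Pascal's identity: C(17,9) = 24,310.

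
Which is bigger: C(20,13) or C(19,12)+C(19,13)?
Equal

Reasoning: By Pascal's identity: C(20,13) = C(19,12)+C(19,13) = 77,520. Equal.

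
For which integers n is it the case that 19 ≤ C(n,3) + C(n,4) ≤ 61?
6

C(5,3)+C(5,4)=15; C(6,3)+C(6,4)=35; C(7,3)+C(7,4)=70. So valid n = 6.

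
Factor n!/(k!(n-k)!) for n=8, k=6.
C(8,6) = 28

Working:
This is the binomial coefficient C(8,6) = 28.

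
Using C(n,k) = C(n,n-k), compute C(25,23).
300

Working:
C(25,23) = C(25,2) = 300.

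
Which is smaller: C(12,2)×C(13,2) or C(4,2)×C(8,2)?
C(4,2)×C(8,2)

Working:
C(12,2)×C(13,2)=5,148, C(4,2)×C(8,2)=168.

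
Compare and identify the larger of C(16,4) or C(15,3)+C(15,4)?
Equal

Explanation: By Pascal's identity: C(16,4) = C(15,3)+C(15,4) = 1,820. Equal.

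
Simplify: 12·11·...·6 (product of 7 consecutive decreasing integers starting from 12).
This is P(12,7) = 12!/(5)! = 3,991,680.

Answer: 3,991,680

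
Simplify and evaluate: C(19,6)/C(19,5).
C(n,k+1)/C(n,k) = (n−k)/(k+1). Here (19−5)/(5+1) = 14/6 = 7/3.

Answer: 7/3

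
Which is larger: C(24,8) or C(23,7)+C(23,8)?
Equal

Solution: By Pascal's identity: C(24,8) = C(23,7)+C(23,8) = 735,471. Equal.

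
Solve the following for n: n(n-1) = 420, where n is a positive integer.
21

Reasoning: n² − n − 420 = 0, so n = (1 ± √(1 + 4·420))/2 = (1 ± √1,681)/2 = (1 ± 41)/2, i.e. n = 21 or n = -20. Taking the positive root, n = 21 (check: 21×20 = 420).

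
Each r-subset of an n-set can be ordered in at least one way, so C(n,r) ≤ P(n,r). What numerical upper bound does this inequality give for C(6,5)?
720

P(6,5) = 6·5·4·3·2 = 720, so C(6,5) ≤ 720. (The bound is loose by a factor of 5! = 120: C(6,5) = 720/120 = 6.)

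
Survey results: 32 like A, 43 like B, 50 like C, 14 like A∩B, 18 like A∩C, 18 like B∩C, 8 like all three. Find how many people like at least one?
|A∪B∪C| = 32+43+50-14-18-18+8 = 83.
Final answer: 83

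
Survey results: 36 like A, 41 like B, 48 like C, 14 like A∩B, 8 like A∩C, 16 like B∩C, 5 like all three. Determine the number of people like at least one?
|A∪B∪C| = 36+41+48-14-8-16+5 = 92.

Answer: 92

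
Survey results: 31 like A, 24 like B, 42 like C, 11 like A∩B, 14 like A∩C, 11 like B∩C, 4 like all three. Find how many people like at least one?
|A∪B∪C| = 31+24+42-11-14-11+4 = 65.
Final answer: 65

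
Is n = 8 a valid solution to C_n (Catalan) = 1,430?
C_8 = C(16,8)/(8+1) = 12,870/9 = 1,430, which equals 1,430.
Final answer: Yes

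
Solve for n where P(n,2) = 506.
P(n,2) = n(n−1) is increasing in n; n(n−1) ≈ (n−0.5)^2 = 506 gives n ≈ 23.0. Check: P(21,2) = 420, P(22,2) = 462, P(23,2) = 506 ✓. So n = 23.

Answer: 23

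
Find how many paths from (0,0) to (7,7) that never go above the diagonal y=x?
429
Counted by the Catalan number C_7: C_7 = C(14,7)/(7+1) = 3,432/8 = 429.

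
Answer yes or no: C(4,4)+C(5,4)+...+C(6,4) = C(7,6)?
No

Reasoning: Hockey stick identity gives Σ = C(7,5) = 21; RHS C(7,6) = 7.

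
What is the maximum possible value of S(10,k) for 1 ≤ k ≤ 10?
Row S(10,k) for k = 1..10 (via S(n,k) = k·S(n−1,k) + S(n−1,k−1)): 1, 511, 9,330, 34,105, 42,525, 22,827, 5,880, 750, 45, 1. The row is unimodal; maximum at k = 5: 42,525.

Answer: 42,525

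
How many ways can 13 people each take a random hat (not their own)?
2,290,792,932
Using D(n) = (n-1)[D(n-1) + D(n-2)]:
D(13) = (13-1) × [D(12) + D(11)]
      = 12 × [176214841 + 14684570]
      = 12 × 190899411
      = 2,290,792,932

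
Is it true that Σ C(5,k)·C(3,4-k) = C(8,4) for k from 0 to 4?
True

Explanation: Vandermonde's identity gives C(8,4) = 70; RHS C(8,4) = 70.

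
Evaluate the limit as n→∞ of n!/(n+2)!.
0

Solution: n!/(n+2)! = 1/[(n+1)(n+2)] → 0 as n → ∞.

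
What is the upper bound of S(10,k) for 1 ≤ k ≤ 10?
42,525

Solution: Row S(10,k) for k = 1..10 (via S(n,k) = k·S(n−1,k) + S(n−1,k−1)): 1, 511, 9,330, 34,105, 42,525, 22,827, 5,880, 750, 45, 1. The row is unimodal; maximum at k = 5: 42,525.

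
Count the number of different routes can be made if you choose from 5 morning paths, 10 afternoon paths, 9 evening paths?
450

By the multiplication principle: 5 × 10 × 9 = 450.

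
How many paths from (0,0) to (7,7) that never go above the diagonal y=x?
Counted by the Catalan number C_7: C_7 = C(14,7)/(7+1) = 3,432/8 = 429.
Final answer: 429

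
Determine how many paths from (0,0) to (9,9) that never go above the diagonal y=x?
4,862

Working:
Counted by the Catalan number C_9: C_9 = C(18,9)/(9+1) = 48,620/10 = 4,862.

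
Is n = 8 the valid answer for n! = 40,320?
8! = 8·7! = 8·5,040 = 40,320, which equals 40,320.
Final answer: Yes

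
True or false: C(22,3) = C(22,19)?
True

C(22,3) = C(22,22-3) by the symmetry property; both equal 1,540.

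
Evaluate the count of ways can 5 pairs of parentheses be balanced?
42

Using the Catalan number formula: C_n = C(2n, n) / (n+1)
C_5 = C(10, 5) / (5+1)
     = 252 / 6
     = 42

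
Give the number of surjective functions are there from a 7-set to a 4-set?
8,400

Onto functions = 4! × S(7,4)
First compute S(7,4) via recurrence:
Using the Stirling recurrence: S(n,k) = k·S(n-1,k) + S(n-1,k-1)
S(7,4) = 4·S(6,4) + S(6,3)
         = 4·65 + 90
         = 260 + 90
         = 350
Then: 24 × 350 = 8,400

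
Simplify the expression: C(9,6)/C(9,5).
2/3

C(n,k+1)/C(n,k) = (n−k)/(k+1). Here (9−5)/(5+1) = 4/6 = 2/3.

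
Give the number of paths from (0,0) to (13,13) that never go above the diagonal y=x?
742,900

Solution: Counted by the Catalan number C_13: C_13 = C(26,13)/(13+1) = 10,400,600/14 = 742,900.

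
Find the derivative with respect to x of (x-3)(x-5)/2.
(2x - 8)/2

Explanation: d/dx[(x-3)(x-5)] = (x-5) + (x-3) = 2x - 8. Dividing by 2 gives (2x - 8)/2.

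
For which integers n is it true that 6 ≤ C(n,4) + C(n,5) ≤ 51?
5, 6

Solution: C(4,4)+C(4,5)=1; C(5,4)+C(5,5)=6; C(6,4)+C(6,5)=21; C(7,4)+C(7,5)=56. So valid n = 5, 6.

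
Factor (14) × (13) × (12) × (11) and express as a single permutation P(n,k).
P(14,4) = 14!/(10)!

Explanation: Product of 4 consecutive descending integers starting at 14: P(14,4) = 14!/10! = 24,024.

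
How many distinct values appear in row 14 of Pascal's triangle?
8

Row 14 has entries C(14,0)..C(14,14); by symmetry C(14,k)=C(14,14-k), giving 8 distinct values.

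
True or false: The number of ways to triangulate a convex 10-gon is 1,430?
True

Reasoning: Triangulations of a convex 10-gon are counted by the Catalan number C_8: C_8 = C(16,8)/(8+1) = 12,870/9 = 1,430.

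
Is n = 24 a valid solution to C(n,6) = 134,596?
Yes
C(24,6) = 24·23·22·21·20·19/6! = 96,909,120/720 = 134,596, which equals 134,596.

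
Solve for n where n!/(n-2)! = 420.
21

Reasoning: n!/(n-2)! = n×(n-1), a product of 2 consecutive integers ≈ (n−0.5)^2. 420^(1/2) + 0.5 ≈ 21.0; check n = 21: 21×20 = 420 ✓. So n = 21.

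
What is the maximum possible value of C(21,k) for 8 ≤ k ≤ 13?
C(21,k) is maximised at the centre of the row: C(21,10) = 352,716.
Final answer: 352,716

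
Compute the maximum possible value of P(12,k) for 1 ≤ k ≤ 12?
479,001,600

Explanation: P(12,k) increases in k, so maximum at k = 12: 12! = 479,001,600.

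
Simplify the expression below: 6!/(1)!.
720
This equals 6×5×...×2 = 720.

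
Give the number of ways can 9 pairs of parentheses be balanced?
4,862

Working:
Using the Catalan number formula: C_n = C(2n, n) / (n+1)
C_9 = C(18, 9) / (9+1)
     = 48620 / 10
     = 4,862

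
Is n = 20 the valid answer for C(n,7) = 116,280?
C(20,7) = 20·19·18·17·16·15·14/7! = 390,700,800/5,040 = 77,520, which does not equal 116,280.
Final answer: No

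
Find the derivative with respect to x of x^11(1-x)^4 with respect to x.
11x^10(1-x)^4 - 4x^11(1-x)^3

Working:
Product rule: 11x^{10}(1-x)^{4} + x^11·(-4)(1-x)^{3}.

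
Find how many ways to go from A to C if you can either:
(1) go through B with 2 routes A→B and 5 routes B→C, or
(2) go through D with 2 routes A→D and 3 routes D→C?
Route via B: 2×5=10. Route via D: 2×3=6. Total: 16.

Answer: 16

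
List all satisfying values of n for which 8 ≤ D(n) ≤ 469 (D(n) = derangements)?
4, 5, 6

Explanation: Using D(n) = (n−1)[D(n−1) + D(n−2)] with D(1)=0, D(2)=1: D(3)=2; D(4)=9; D(5)=44; D(6)=265; D(7)=1,854. So valid n = 4, 5, 6.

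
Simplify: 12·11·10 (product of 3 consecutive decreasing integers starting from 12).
1,320

Explanation: This is P(12,3) = 12!/(9)! = 1,320.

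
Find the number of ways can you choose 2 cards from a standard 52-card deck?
C(52,2) = 1,326.

Answer: 1,326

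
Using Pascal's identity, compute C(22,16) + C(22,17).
C(22,16) + C(22,17) = C(23,17) = 100,947.
Final answer: 100,947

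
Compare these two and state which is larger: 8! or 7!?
8!

Reasoning: 8!=40,320, 7!=5,040. 8! > 7!.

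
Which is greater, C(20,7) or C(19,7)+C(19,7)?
C(19,7)+C(19,7)

C(20,7)=77,520; C(19,7)+C(19,7)=50,388+50,388=100,776.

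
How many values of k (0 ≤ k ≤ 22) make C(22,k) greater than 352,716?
5

Working:
Row 22 is unimodal and symmetric about k=22/2. C(22,8)=319,770 ≤ 352,716; C(22,9)=497,420 > 352,716; by symmetry C(22,k) > 352,716 for k = 9..13. That's 13 - 9 + 1 = 5 values.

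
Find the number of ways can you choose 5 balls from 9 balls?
126

Reasoning: C(9,5) = 9! / (5! × (9-5)!)
         = 9! / (5! × 4!)
         = 126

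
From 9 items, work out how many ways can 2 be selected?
36

C(9,2) = 9! / (2! × (9-2)!)
         = 9! / (2! × 7!)
         = 36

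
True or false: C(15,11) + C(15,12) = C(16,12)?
True

Explanation: Pascal's identity C(n,k) + C(n,k+1) = C(n+1,k+1): 1,365 + 455 = 1,820 = C(16,12).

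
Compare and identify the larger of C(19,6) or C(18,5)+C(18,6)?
Equal

By Pascal's identity: C(19,6) = C(18,5)+C(18,6) = 27,132. Equal.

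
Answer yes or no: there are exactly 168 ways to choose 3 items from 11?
No

Solution: C(11,3) = 165 ≠ 168.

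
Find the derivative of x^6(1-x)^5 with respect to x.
Product rule: 6x^{5}(1-x)^{5} + x^6·(-5)(1-x)^{4}.

Answer: 6x^5(1-x)^5 - 5x^6(1-x)^4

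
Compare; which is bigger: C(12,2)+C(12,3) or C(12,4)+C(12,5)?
C(12,4)+C(12,5)

Reasoning: First=286, Second=1,287.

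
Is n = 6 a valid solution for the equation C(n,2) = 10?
No

Solution: C(6,2) = 6·5/2! = 30/2 = 15, which does not equal 10.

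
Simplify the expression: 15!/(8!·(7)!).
6,435

Working:
This is C(15,8) = 6,435.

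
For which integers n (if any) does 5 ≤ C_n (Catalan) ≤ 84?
3, 4, 5

Explanation: C_2=2; C_3=5; C_4=14; C_5=42; C_6=132. So valid n = 3, 4, 5.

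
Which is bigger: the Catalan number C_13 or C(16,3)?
C_13
C_13 = C(26,13)/(13+1) = 10,400,600/14 = 742,900; C(16,3) = 560.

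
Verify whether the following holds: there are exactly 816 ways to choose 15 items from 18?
True

Solution: C(18,15) = 816.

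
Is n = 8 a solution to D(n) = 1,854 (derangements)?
No
D(8) = (8-1)·[D(7) + D(6)] = 7·[1,854 + 265] = 14,833, which does not equal 1,854.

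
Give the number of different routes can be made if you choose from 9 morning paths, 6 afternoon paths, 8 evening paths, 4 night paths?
By the multiplication principle: 9 × 6 × 8 × 4 = 1,728.
Final answer: 1,728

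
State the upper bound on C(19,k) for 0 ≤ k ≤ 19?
92,378

Solution: Maximum at k = 9 or k = 10: C(19,9) = 92,378.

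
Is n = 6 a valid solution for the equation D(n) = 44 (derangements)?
No

Solution: D(6) = (6-1)·[D(5) + D(4)] = 5·[44 + 9] = 265, which does not equal 44.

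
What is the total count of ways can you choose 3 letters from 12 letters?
220

Solution: C(12,3) = 12! / (3! × (12-3)!)
         = 12! / (3! × 9!)
         = 220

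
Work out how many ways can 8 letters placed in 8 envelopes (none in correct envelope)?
Using D(n) = (n-1)[D(n-1) + D(n-2)]:
D(8) = (8-1) × [D(7) + D(6)]
      = 7 × [1854 + 265]
      = 7 × 2119
      = 14,833

Answer: 14,833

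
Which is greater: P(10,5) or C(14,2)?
P(10,5)

Explanation: P(10,5)=30,240, C(14,2)=91.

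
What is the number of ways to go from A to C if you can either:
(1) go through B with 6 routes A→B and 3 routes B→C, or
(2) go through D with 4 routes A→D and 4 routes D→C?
Route via B: 6×3=18. Route via D: 4×4=16. Total: 34.

Answer: 34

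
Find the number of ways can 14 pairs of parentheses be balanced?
2,674,440

Reasoning: Using the Catalan number formula: C_n = C(2n, n) / (n+1)
C_14 = C(28, 14) / (14+1)
     = 40116600 / 15
     = 2,674,440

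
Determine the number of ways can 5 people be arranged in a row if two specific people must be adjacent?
48

Reasoning: Treat pair as unit: (5-1)! arrangements × 2 internal orders = 48.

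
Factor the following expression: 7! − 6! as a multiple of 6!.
6 × 6! = 4,320

Solution: 7! − 6! = 7·6! − 6! = (7 − 1)·6! = 6 × 6! = 4,320.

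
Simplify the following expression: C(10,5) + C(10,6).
By Pascal's identity: C(11,6) = 462.

Answer: 462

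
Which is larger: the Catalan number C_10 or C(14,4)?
C_10

Solution: C_10 = C(20,10)/(10+1) = 184,756/11 = 16,796; C(14,4) = 1,001.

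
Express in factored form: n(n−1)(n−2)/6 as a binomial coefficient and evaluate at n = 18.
C(n,3); C(18,3) = 816

Reasoning: n(n−1)(n−2)/6 = n!/(3!(n−3)!) = C(n,3). At n = 18: C(18,3) = 816.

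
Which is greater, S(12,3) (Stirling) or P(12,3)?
S(12,3)

Solution: S(12,3) = 3·S(11,3) + S(11,2) = 3·28,501 + 1,023 = 86,526; P(12,3) = 1,320.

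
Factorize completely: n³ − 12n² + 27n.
n(n − 3)(n − 9)

Working:
n³ − 12n² + 27n = n(n² − 12n + 27) = n(n − 3)(n − 9).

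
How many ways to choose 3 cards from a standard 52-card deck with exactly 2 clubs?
13 clubs and 39 non-clubs: C(13,2) × C(39,1) = 78 × 39 = 3,042.

Answer: 3,042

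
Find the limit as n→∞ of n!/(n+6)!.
0

Solution: n!/(n+6)! = 1/[(n+1)(n+2)···(n+6)] → 0 as n → ∞.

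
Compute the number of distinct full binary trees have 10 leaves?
Using the Catalan number formula: C_n = C(2n, n) / (n+1)
C_9 = C(18, 9) / (9+1)
     = 48620 / 10
     = 4,862

Answer: 4,862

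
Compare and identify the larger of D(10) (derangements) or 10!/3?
D(10)
D(10) = (10-1)·[D(9) + D(8)] = 9·[133,496 + 14,833] = 1,334,961; 10!/3 = 3,628,800/3 = 1,209,600.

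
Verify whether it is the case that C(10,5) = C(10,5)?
Symmetry C(n,k) = C(n,n-k): C(10,5) = 252 and C(10,5) = 252. Both sides agree, so the statement holds.
Final answer: True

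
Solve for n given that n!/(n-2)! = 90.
10

Working:
n!/(n-2)! = n×(n-1), a product of 2 consecutive integers ≈ (n−0.5)^2. 90^(1/2) + 0.5 ≈ 10.0; check n = 10: 10×9 = 90 ✓. So n = 10.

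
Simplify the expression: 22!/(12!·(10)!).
646,646

Working:
This is C(22,12) = 646,646.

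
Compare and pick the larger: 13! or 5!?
13!=6,227,020,800, 5!=120. 13! > 5!.
Final answer: 13!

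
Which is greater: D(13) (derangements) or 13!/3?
D(13) = (13-1)·[D(12) + D(11)] = 12·[176,214,841 + 14,684,570] = 2,290,792,932; 13!/3 = 6,227,020,800/3 = 2,075,673,600.
Final answer: D(13)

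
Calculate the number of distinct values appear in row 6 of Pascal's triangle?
Row 6 has entries C(6,0)..C(6,6); by symmetry C(6,k)=C(6,6-k), giving 4 distinct values.

Answer: 4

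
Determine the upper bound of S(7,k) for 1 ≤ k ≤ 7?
350
Row S(7,k) for k = 1..7 (via S(n,k) = k·S(n−1,k) + S(n−1,k−1)): 1, 63, 301, 350, 140, 21, 1. The row is unimodal; maximum at k = 4: 350.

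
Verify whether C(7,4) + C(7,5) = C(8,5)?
True

Explanation: Pascal's identity: LHS = 35 + 21 = 56; RHS = C(8,5) = 56. Both sides agree, so the statement holds.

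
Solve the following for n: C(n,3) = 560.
16

C(n,3) = n(n−1)(n−2)/3! is increasing in n, and n(n−1)(n−2) = 3!·560 = 3,360 ≈ (n−1)^3 gives n ≈ 16.0. Check: C(14,3) = 364, C(15,3) = 455, C(16,3) = 560 ✓. So n = 16.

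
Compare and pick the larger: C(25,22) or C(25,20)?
C(25,20)

Reasoning: C(25,22)=2,300, C(25,20)=53,130.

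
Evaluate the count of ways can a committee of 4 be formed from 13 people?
715

C(13,4) = 13! / (4! × (13-4)!)
         = 13! / (4! × 9!)
         = 715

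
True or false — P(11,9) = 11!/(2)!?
True

Solution: Permutation formula P(n,k) = n!/(n-k)!: 11!/2! = 39,916,800/2 = 19,958,400 = P(11,9). The statement holds.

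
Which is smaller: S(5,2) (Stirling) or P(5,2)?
S(5,2)

Working:
S(5,2) = 2·S(4,2) + S(4,1) = 2·7 + 1 = 15; P(5,2) = 20.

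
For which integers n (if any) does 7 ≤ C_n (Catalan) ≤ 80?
C_3=5; C_4=14; C_5=42; C_6=132. So valid n = 4, 5.
Final answer: 4, 5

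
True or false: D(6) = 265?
True

Working:
Derangements of 6 elements: D(6) = (6-1)·[D(5) + D(4)] = 5·[44 + 9] = 265.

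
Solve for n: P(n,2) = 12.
4

Working:
P(n,2) = n(n−1) is increasing in n; n(n−1) ≈ (n−0.5)^2 = 12 gives n ≈ 4.0. Check: P(2,2) = 2, P(3,2) = 6, P(4,2) = 12 ✓. So n = 4.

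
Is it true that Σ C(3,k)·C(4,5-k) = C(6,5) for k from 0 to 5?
False

Working:
Vandermonde's identity gives C(7,5) = 21; RHS C(6,5) = 6.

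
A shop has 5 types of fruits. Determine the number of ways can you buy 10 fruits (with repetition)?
1,001

Stars and bars: C(10+5-1, 10) = C(14, 10) = 1,001.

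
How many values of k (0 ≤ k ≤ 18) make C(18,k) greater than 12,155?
7
Row 18 is unimodal and symmetric about k=18/2. C(18,5)=8,568 ≤ 12,155; C(18,6)=18,564 > 12,155; by symmetry C(18,k) > 12,155 for k = 6..12. That's 12 - 6 + 1 = 7 values.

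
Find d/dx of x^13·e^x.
(13x^12 + x^13)e^x

Product rule: d/dx[x^13]·e^x + x^13·d/dx[e^x] = 13x^{12}e^x + x^13e^x.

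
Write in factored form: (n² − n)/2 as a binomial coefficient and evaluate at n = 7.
(n² − n)/2 = n(n−1)/2 = C(n,2). At n = 7: C(7,2) = 21.

Answer: C(n,2); C(7,2) = 21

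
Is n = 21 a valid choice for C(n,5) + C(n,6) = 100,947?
No

Explanation: C(21,5) + C(21,6) = 20,349 + 54,264 = 74,613, which does not equal 100,947.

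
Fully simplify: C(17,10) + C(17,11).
By Pascal's identity: C(18,11) = 31,824.
Final answer: 31,824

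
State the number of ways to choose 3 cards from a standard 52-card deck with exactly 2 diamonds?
13 diamonds and 39 non-diamonds: C(13,2) × C(39,1) = 78 × 39 = 3,042.

Answer: 3,042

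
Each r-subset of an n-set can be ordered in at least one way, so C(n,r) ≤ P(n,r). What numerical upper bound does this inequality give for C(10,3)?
720

P(10,3) = 10·9·8 = 720, so C(10,3) ≤ 720. (The bound is loose by a factor of 3! = 6: C(10,3) = 720/6 = 120.)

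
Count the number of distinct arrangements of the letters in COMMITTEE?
45,360
Word has 9 letters (C=1, O=1, M=2, I=1, T=2, E=2). Arrangements: 9!/Π(k!) = 45,360.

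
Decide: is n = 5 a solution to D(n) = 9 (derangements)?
D(5) = (5-1)·[D(4) + D(3)] = 4·[9 + 2] = 44, which does not equal 9.
Final answer: No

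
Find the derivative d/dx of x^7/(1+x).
(7x^6(1+x) - x^7)/(1+x)²

Solution: Quotient rule: [7x^{6}(1+x) - x^7]/(1+x)².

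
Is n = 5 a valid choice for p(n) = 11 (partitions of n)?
No

Reasoning: Pentagonal recurrence p(n) = p(n−1) + p(n−2) − p(n−5) − p(n−7) + …: p(5) = p(4) + p(3) − p(0) = 5 + 3 − 1 = 7, which does not equal 11.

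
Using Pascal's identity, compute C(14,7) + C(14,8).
6,435

Solution: C(14,7) + C(14,8) = C(15,8) = 6,435.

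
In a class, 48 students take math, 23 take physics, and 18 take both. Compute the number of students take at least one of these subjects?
53

Working:
|A∪B| = |A|+|B|-|A∩B| = 48+23-18 = 53.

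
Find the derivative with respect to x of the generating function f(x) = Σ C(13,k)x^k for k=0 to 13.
Term-by-term differentiation gives Σ k·C(13,k)x^{k-1} for k=1 to 13.
Final answer: Σ k·C(13,k)x^(k-1) for k=1 to 13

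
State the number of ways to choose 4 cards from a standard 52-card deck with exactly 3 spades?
11,154

Solution: 13 spades and 39 non-spades: C(13,3) × C(39,1) = 286 × 39 = 11,154.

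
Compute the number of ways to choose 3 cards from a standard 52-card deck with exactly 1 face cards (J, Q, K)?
9,360

12 face cards and 40 non-face cards: C(12,1) × C(40,2) = 12 × 780 = 9,360.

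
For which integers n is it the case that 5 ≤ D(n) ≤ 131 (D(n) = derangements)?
Using D(n) = (n−1)[D(n−1) + D(n−2)] with D(1)=0, D(2)=1: D(3)=2; D(4)=9; D(5)=44; D(6)=265. So valid n = 4, 5.

Answer: 4, 5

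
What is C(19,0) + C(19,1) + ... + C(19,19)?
524,288
Sum of binomial coefficients = 2^19 = 524,288.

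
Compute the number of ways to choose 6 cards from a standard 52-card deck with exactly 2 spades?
6,415,578

Reasoning: 13 spades and 39 non-spades: C(13,2) × C(39,4) = 78 × 82251 = 6,415,578.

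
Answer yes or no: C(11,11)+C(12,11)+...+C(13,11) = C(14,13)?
No

Hockey stick identity gives Σ = C(14,12) = 91; RHS C(14,13) = 14.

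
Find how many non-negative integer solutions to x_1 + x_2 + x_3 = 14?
120

C(14+3-1, 3-1) = 120.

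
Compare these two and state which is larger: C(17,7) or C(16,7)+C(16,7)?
C(16,7)+C(16,7)

Working:
C(17,7)=19,448; C(16,7)+C(16,7)=11,440+11,440=22,880.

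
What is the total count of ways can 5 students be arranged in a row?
120

Solution: Arrangements of 5 distinct objects: 5! = 120.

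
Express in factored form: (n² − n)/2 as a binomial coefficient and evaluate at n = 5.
C(n,2); C(5,2) = 10

(n² − n)/2 = n(n−1)/2 = C(n,2). At n = 5: C(5,2) = 10.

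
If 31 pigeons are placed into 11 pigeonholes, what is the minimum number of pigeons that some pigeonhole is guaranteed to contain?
3

Solution: Pigeonhole: ⌈31/11⌉ = 3.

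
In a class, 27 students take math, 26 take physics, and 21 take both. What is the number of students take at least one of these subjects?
|A∪B| = |A|+|B|-|A∩B| = 27+26-21 = 32.

Answer: 32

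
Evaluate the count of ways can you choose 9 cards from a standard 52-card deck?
3,679,075,400

Solution: C(52,9) = 3,679,075,400.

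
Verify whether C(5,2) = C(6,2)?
False

Reasoning: LHS = C(5,2) = 10; RHS = C(6,2) = 15. 10 ≠ 15, so the statement does not hold.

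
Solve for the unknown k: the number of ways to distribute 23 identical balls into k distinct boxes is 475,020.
7

Reasoning: Stars and bars: the count is C(23+k−1, k−1), increasing in k. k=5: C(27,4) = 17,550, k=6: C(28,5) = 98,280, k=7: C(29,6) = 475,020 ✓. So k = 7.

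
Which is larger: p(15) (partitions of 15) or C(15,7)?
C(15,7)

Working:
Pentagonal recurrence p(n) = p(n−1) + p(n−2) − p(n−5) − p(n−7) + …: p(15) = p(14) + p(13) − p(10) − p(8) + p(3) + p(0) = 135 + 101 − 42 − 22 + 3 + 1 = 176; C(15,7) = 6,435.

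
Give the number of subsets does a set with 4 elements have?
16

Solution: Each element can be included or excluded: 2^4 = 16.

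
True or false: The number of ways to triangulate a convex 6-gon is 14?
True

Working:
Triangulations of a convex 6-gon are counted by the Catalan number C_4: C_4 = C(8,4)/(4+1) = 70/5 = 14.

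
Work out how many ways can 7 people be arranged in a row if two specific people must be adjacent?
1,440

Explanation: Treat pair as unit: (7-1)! arrangements × 2 internal orders = 1,440.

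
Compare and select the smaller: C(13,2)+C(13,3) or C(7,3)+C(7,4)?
C(7,3)+C(7,4)

Working:
First=364, Second=70.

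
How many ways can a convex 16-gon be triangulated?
2,674,440
Using the Catalan number formula: C_n = C(2n, n) / (n+1)
C_14 = C(28, 14) / (14+1)
     = 40116600 / 15
     = 2,674,440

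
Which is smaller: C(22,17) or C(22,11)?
C(22,17)

Explanation: C(22,17)=26,334, C(22,11)=705,432.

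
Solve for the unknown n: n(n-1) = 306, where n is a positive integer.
18

Reasoning: n² − n − 306 = 0, so n = (1 ± √(1 + 4·306))/2 = (1 ± √1,225)/2 = (1 ± 35)/2, i.e. n = 18 or n = -17. Taking the positive root, n = 18 (check: 18×17 = 306).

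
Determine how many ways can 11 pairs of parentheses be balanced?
58,786

Using the Catalan number formula: C_n = C(2n, n) / (n+1)
C_11 = C(22, 11) / (11+1)
     = 705432 / 12
     = 58,786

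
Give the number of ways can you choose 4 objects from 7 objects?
35

Reasoning: C(7,4) = 7! / (4! × (7-4)!)
         = 7! / (4! × 3!)
         = 35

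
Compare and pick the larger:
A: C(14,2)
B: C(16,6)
B
A=C(14,2)=91, B=C(16,6)=8,008.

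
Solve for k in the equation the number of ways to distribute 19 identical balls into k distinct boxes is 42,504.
Stars and bars: the count is C(19+k−1, k−1), increasing in k. k=4: C(22,3) = 1,540, k=5: C(23,4) = 8,855, k=6: C(24,5) = 42,504 ✓. So k = 6.

Answer: 6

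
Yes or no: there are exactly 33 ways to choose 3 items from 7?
No

Explanation: C(7,3) = 35 ≠ 33.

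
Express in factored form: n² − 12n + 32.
(n − 4)(n − 8)
Seek roots whose sum is 12 and product is 32: (4, 8). So n² − 12n + 32 = (n − 4)(n − 8).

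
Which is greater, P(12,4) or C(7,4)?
P(12,4)

P(12,4)=11,880, C(7,4)=35.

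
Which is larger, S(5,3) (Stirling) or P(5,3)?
P(5,3)

Solution: S(5,3) = 3·S(4,3) + S(4,2) = 3·6 + 7 = 25; P(5,3) = 60.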